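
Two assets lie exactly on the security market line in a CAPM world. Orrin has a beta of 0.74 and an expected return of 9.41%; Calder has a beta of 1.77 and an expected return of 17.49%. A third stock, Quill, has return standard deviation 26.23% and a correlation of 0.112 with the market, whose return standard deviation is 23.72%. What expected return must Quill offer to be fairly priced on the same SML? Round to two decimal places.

4.58%

MRP = (17.49% − 9.41%) / (1.77 − 0.74) = 7.8447%
R_f = 9.41% − 0.74 × 7.8447% = 3.6049%
β_Quill = ρ·σ_i/σ_m = 0.112 × 26.23 / 23.72 = 0.1239
E(R_Quill) = R_f + β × MRP = 3.6049% + 0.1239 × 7.8447% = 4.58%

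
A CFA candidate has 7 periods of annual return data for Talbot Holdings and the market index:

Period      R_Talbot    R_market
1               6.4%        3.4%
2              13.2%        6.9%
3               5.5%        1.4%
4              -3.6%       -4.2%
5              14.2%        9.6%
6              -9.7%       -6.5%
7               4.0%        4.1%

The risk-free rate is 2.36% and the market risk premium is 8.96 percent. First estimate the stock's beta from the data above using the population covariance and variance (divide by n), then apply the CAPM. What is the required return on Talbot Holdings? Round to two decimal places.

15.34%

Mean R_i = (6.4 + 13.2 + 5.5 − 3.6 + 14.2 − 9.7 + 4.0) / 7 = 4.2857%
Mean R_m = (3.4 + 6.9 + 1.4 − 4.2 + 9.6 − 6.5 + 4.1) / 7 = 2.1000%
Σ(R_i − R̄_i)(R_m − R̄_m) = 288.4300  ⇒  Cov = 288.4300 / 7 = 41.2043
Σ(R_m − R̄_m)² = 199.1200  ⇒  Var(R_m) = 199.1200 / 7 = 28.4457
β = Cov / Var(R_m) = 41.2043 / 28.4457 = 1.4485
E(R) = R_f + β × MRP = 2.36% + 1.4485 × 8.96% = 15.34%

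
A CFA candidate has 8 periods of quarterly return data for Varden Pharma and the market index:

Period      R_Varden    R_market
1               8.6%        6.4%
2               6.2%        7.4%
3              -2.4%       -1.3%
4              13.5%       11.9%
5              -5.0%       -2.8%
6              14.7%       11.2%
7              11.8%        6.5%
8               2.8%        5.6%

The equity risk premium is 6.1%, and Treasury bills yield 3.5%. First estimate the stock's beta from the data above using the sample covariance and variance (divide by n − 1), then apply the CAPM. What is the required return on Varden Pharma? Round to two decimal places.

11.49%

Mean R_i = (8.6 + 6.2 − 2.4 + 13.5 − 5.0 + 14.7 + 11.8 + 2.8) / 8 = 6.2750%
Mean R_m = (6.4 + 7.4 − 1.3 + 11.9 − 2.8 + 11.2 + 6.5 + 5.6) / 8 = 5.6125%
Σ(R_i − R̄_i)(R_m − R̄_m) = 253.9625  ⇒  Cov = 253.9625 / 7 = 36.2804
Σ(R_m − R̄_m)² = 193.9088  ⇒  Var(R_m) = 193.9088 / 7 = 27.7013
β = Cov / Var(R_m) = 36.2804 / 27.7013 = 1.3097
E(R) = R_f + β × MRP = 3.5% + 1.3097 × 6.1% = 11.49%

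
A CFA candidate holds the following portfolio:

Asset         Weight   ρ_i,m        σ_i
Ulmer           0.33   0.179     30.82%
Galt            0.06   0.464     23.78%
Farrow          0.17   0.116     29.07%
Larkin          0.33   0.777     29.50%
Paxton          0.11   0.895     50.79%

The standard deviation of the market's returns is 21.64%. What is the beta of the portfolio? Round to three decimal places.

β_Ulmer = 0.179 × 30.82% / 21.64% = 0.2549
β_Galt = 0.464 × 23.78% / 21.64% = 0.5099
β_Farrow = 0.116 × 29.07% / 21.64% = 0.1558
β_Larkin = 0.777 × 29.50% / 21.64% = 1.0592
β_Paxton = 0.895 × 50.79% / 21.64% = 2.1006
β_P = Σ w_i β_i = 0.33×0.2549 + 0.06×0.5099 + 0.17×0.1558 + 0.33×1.0592 + 0.11×2.1006 = 0.7218

0.722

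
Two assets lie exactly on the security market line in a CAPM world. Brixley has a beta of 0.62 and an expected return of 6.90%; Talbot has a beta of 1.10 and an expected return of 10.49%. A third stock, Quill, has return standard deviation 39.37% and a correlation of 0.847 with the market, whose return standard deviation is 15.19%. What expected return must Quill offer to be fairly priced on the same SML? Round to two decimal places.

18.68%

MRP = (10.49% − 6.90%) / (1.10 − 0.62) = 7.4792%
R_f = 6.90% − 0.62 × 7.4792% = 2.2629%
β_Quill = ρ·σ_i/σ_m = 0.847 × 39.37 / 15.19 = 2.1953
E(R_Quill) = R_f + β × MRP = 2.2629% + 2.1953 × 7.4792% = 18.68%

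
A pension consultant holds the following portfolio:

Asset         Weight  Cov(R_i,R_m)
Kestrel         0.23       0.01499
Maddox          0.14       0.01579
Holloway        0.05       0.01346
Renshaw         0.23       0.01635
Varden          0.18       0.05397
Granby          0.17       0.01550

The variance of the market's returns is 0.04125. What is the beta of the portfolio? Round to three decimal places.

β_Kestrel = 0.01499 / 0.04125 = 0.3634
β_Maddox = 0.01579 / 0.04125 = 0.3828
β_Holloway = 0.01346 / 0.04125 = 0.3263
β_Renshaw = 0.01635 / 0.04125 = 0.3964
β_Varden = 0.05397 / 0.04125 = 1.3084
β_Granby = 0.01550 / 0.04125 = 0.3758
β_P = Σ w_i β_i = 0.23×0.3634 + 0.14×0.3828 + 0.05×0.3263 + 0.23×0.3964 + 0.18×1.3084 + 0.17×0.3758 = 0.5441

0.544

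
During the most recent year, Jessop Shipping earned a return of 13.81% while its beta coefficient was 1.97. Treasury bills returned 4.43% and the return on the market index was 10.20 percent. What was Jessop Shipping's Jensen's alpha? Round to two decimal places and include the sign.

Market excess return = 10.20% − 4.43% = 5.77%
CAPM benchmark = R_f + β(R_m − R_f) = 4.43% + 1.97 × 5.77% = 15.7969%
α = actual − benchmark = 13.81% − 15.7969% = -1.99%

-1.99%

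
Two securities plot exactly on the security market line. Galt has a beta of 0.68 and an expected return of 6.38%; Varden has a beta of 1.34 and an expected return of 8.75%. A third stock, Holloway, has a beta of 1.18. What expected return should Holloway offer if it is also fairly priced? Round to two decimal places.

8.18%

MRP (SML slope) = (8.75% − 6.38%) / (1.34 − 0.68) = 2.37% / 0.66 = 3.5909%
R_f (intercept) = 6.38% − 0.68 × 3.5909% = 3.9382%
E(R_Holloway) = R_f + β × MRP = 3.9382% + 1.18 × 3.5909% = 8.18%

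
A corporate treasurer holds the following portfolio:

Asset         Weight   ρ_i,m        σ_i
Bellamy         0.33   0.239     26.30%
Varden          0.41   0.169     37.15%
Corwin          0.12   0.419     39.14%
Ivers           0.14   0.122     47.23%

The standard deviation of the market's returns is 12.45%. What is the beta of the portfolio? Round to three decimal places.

0.596

β_Bellamy = 0.239 × 26.30% / 12.45% = 0.5049
β_Varden = 0.169 × 37.15% / 12.45% = 0.5043
β_Corwin = 0.419 × 39.14% / 12.45% = 1.3172
β_Ivers = 0.122 × 47.23% / 12.45% = 0.4628
β_P = Σ w_i β_i = 0.33×0.5049 + 0.41×0.5043 + 0.12×1.3172 + 0.14×0.4628 = 0.5962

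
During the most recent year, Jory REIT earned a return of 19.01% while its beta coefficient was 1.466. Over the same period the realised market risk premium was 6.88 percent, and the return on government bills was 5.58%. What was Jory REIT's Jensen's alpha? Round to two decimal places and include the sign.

+3.34%

CAPM benchmark = R_f + β(R_m − R_f) = 5.58% + 1.466 × 6.88% = 15.66608%
α = actual − benchmark = 19.01% − 15.66608% = +3.34%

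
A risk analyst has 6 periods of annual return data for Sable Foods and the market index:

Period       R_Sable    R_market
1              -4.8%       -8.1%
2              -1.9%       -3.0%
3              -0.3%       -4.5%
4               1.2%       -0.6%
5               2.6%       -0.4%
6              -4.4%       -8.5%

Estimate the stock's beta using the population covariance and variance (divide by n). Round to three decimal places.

0.795

Mean R_i = (-4.8 − 1.9 − 0.3 + 1.2 + 2.6 − 4.4) / 6 = -1.2667%
Mean R_m = (-8.1 − 3.0 − 4.5 − 0.6 − 0.4 − 8.5) / 6 = -4.1833%
Σ(R_i − R̄_i)(R_m − R̄_m) = 49.7767  ⇒  Cov = 49.7767 / 6 = 8.2961
Σ(R_m − R̄_m)² = 62.6283  ⇒  Var(R_m) = 62.6283 / 6 = 10.4381
β = Cov / Var(R_m) = 8.2961 / 10.4381 = 0.7948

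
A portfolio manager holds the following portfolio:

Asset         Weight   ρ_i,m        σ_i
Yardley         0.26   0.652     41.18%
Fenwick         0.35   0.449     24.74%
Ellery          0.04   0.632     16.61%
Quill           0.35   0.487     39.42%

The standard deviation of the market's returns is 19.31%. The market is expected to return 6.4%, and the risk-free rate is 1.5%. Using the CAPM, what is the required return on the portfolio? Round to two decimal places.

β_Yardley = 0.652 × 41.18% / 19.31% = 1.3904
β_Fenwick = 0.449 × 24.74% / 19.31% = 0.5753
β_Ellery = 0.632 × 16.61% / 19.31% = 0.5436
β_Quill = 0.487 × 39.42% / 19.31% = 0.9942
β_P = Σ w_i β_i = 0.26×1.3904 + 0.35×0.5753 + 0.04×0.5436 + 0.35×0.9942 = 0.9326
MRP = 6.4% − 1.5% = 4.90%
E(R_P) = R_f + β_P × MRP = 1.5% + 0.9326 × 4.9% = 6.07%

6.07%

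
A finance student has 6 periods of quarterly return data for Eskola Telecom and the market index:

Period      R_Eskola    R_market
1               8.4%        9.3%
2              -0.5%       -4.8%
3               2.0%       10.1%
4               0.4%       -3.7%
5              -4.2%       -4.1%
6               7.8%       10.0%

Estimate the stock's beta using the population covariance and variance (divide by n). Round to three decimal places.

Mean R_i = (8.4 − 0.5 + 2.0 + 0.4 − 4.2 + 7.8) / 6 = 2.3167%
Mean R_m = (9.3 − 4.8 + 10.1 − 3.7 − 4.1 + 10.0) / 6 = 2.8000%
Σ(R_i − R̄_i)(R_m − R̄_m) = 155.5400  ⇒  Cov = 155.5400 / 6 = 25.9233
Σ(R_m − R̄_m)² = 295.0000  ⇒  Var(R_m) = 295.0000 / 6 = 49.1667
β = Cov / Var(R_m) = 25.9233 / 49.1667 = 0.5273

0.527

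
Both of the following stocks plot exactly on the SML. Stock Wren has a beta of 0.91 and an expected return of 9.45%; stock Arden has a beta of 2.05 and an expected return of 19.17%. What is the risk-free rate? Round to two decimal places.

1.69%

Both satisfy E(R) = R_f + β·MRP, so the slope of the SML is
MRP = (19.17% − 9.45%) / (2.05 − 0.91) = 9.72% / 1.14 = 8.5263%
R_f = E(R_Wren) − β_Wren·MRP = 9.45% − 0.91 × 8.5263% = 1.6911%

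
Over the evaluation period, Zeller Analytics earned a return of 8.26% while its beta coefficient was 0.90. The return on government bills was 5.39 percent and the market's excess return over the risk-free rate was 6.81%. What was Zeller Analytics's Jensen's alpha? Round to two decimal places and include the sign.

CAPM benchmark = R_f + β(R_m − R_f) = 5.39% + 0.90 × 6.81% = 11.5190%
α = actual − benchmark = 8.26% − 11.5190% = -3.26%

-3.26%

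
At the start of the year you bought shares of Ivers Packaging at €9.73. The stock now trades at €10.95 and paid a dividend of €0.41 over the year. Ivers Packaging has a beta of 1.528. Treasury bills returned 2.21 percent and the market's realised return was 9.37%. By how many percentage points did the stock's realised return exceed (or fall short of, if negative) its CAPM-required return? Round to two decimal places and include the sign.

Realised HPR = (P1 + D1 − P0) / P0 = (10.95 + 0.41 − 9.73) / 9.73 = 1.63 / 9.73 = 16.7523%
MRP = 9.37% − 2.21% = 7.16%
CAPM required = R_f + β·MRP = 2.21% + 1.528 × 7.16% = 13.15048%
α = realised − required = 16.7523% − 13.15048% = +3.60%

+3.60%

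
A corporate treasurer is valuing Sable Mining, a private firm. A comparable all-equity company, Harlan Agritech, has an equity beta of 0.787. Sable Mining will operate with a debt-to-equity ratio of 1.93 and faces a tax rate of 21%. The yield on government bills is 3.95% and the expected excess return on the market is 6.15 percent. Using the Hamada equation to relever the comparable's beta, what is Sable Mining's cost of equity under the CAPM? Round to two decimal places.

β_L = β_U × [1 + (1 − t)(D/E)] = 0.787 × [1 + (1 − 0.21) × 1.93]
    = 0.787 × [1 + 0.79 × 1.93] = 0.787 × 2.5247 = 1.9869
E(R) = R_f + β_L × MRP = 3.95% + 1.9869 × 6.15% = 16.17%

16.17%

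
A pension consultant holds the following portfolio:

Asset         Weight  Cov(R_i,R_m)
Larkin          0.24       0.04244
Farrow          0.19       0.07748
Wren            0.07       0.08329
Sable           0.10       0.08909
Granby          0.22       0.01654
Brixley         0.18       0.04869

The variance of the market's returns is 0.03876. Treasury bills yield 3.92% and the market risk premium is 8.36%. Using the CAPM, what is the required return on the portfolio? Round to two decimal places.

15.15%

β_Larkin = 0.04244 / 0.03876 = 1.0949
β_Farrow = 0.07748 / 0.03876 = 1.9990
β_Wren = 0.08329 / 0.03876 = 2.1489
β_Sable = 0.08909 / 0.03876 = 2.2985
β_Granby = 0.01654 / 0.03876 = 0.4267
β_Brixley = 0.04869 / 0.03876 = 1.2562
β_P = Σ w_i β_i = 0.24×1.0949 + 0.19×1.9990 + 0.07×2.1489 + 0.10×2.2985 + 0.22×0.4267 + 0.18×1.2562 = 1.3428
E(R_P) = R_f + β_P × MRP = 3.92% + 1.3428 × 8.36% = 15.15%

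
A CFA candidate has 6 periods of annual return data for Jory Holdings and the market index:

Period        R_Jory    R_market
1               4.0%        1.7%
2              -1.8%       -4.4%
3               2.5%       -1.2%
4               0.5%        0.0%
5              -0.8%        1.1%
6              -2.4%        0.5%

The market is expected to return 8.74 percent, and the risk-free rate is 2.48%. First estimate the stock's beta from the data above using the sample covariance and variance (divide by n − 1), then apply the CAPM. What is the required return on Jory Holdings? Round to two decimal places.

5.16%

Mean R_i = (4.0 − 1.8 + 2.5 + 0.5 − 0.8 − 2.4) / 6 = 0.3333%
Mean R_m = (1.7 − 4.4 − 1.2 + 0.0 + 1.1 + 0.5) / 6 = -0.3833%
Σ(R_i − R̄_i)(R_m − R̄_m) = 10.4067  ⇒  Cov = 10.4067 / 5 = 2.0813
Σ(R_m − R̄_m)² = 24.2683  ⇒  Var(R_m) = 24.2683 / 5 = 4.8537
β = Cov / Var(R_m) = 2.0813 / 4.8537 = 0.4288
MRP = 8.74% − 2.48% = 6.26%
E(R) = R_f + β × MRP = 2.48% + 0.4288 × 6.26% = 5.16%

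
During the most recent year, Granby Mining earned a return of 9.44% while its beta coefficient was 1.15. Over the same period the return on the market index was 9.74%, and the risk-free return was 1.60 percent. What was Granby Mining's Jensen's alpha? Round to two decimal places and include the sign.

Market excess return = 9.74% − 1.60% = 8.14%
CAPM benchmark = R_f + β(R_m − R_f) = 1.60% + 1.15 × 8.14% = 10.9610%
α = actual − benchmark = 9.44% − 10.9610% = -1.52%

-1.52%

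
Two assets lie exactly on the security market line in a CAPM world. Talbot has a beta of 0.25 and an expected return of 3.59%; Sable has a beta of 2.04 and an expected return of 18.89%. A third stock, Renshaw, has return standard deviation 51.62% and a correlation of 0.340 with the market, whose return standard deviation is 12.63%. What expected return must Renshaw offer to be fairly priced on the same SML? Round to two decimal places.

MRP = (18.89% − 3.59%) / (2.04 − 0.25) = 8.5475%
R_f = 3.59% − 0.25 × 8.5475% = 1.4531%
β_Renshaw = ρ·σ_i/σ_m = 0.340 × 51.62 / 12.63 = 1.3896
E(R_Renshaw) = R_f + β × MRP = 1.4531% + 1.3896 × 8.5475% = 13.33%

13.33%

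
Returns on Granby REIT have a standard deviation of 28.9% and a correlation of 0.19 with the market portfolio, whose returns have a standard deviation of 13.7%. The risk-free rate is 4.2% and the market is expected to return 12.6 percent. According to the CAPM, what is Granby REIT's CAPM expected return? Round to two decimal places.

7.57%

β = ρ × σ_i / σ_m = 0.19 × 28.9% / 13.7% = 0.4008
MRP = 12.6% − 4.2% = 8.40%
E(R) = 4.2% + 0.4008 × 8.4% = 7.57%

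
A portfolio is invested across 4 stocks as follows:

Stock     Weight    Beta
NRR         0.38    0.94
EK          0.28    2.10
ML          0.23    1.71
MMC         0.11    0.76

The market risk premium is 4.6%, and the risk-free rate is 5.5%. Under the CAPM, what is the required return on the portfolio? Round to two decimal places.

β_P = Σ w_i β_i = 0.38×0.94 + 0.28×2.10 + 0.23×1.71 + 0.11×0.76 = 1.4221
E(R_P) = R_f + β_P × MRP = 5.5% + 1.4221 × 4.6% = 12.04%

12.04%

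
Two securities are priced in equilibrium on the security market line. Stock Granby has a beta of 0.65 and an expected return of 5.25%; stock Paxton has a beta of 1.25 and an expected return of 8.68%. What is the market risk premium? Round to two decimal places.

5.72%

Both satisfy E(R) = R_f + β·MRP, so the slope of the SML is
MRP = (8.68% − 5.25%) / (1.25 − 0.65) = 3.43% / 0.60 = 5.7167%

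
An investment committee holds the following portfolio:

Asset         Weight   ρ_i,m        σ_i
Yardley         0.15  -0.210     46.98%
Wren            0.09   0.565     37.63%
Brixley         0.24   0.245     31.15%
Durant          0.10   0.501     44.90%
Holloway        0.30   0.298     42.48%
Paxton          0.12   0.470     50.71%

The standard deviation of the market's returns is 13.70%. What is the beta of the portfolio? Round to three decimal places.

β_Yardley = -0.210 × 46.98% / 13.70% = -0.7201
β_Wren = 0.565 × 37.63% / 13.70% = 1.5519
β_Brixley = 0.245 × 31.15% / 13.70% = 0.5571
β_Durant = 0.501 × 44.90% / 13.70% = 1.6420
β_Holloway = 0.298 × 42.48% / 13.70% = 0.9240
β_Paxton = 0.470 × 50.71% / 13.70% = 1.7397
β_P = Σ w_i β_i = 0.15×-0.7201 + 0.09×1.5519 + 0.24×0.5571 + 0.10×1.6420 + 0.30×0.9240 + 0.12×1.7397 = 0.8155

0.816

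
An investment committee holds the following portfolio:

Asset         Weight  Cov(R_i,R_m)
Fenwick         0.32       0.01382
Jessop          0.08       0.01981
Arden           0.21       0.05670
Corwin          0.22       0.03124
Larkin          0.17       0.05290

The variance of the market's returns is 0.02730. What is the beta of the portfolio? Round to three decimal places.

1.237

β_Fenwick = 0.01382 / 0.02730 = 0.5062
β_Jessop = 0.01981 / 0.02730 = 0.7256
β_Arden = 0.05670 / 0.02730 = 2.0769
β_Corwin = 0.03124 / 0.02730 = 1.1443
β_Larkin = 0.05290 / 0.02730 = 1.9377
β_P = Σ w_i β_i = 0.32×0.5062 + 0.08×0.7256 + 0.21×2.0769 + 0.22×1.1443 + 0.17×1.9377 = 1.2373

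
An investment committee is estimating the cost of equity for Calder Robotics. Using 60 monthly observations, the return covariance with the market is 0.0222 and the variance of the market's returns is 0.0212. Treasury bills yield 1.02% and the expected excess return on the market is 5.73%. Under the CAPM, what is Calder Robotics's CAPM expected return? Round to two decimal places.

7.02%

β = Cov(R_i, R_m) / Var(R_m) = 0.0222 / 0.0212 = 1.0472
E(R) = R_f + β × MRP = 1.02% + 1.0472 × 5.73% = 7.02%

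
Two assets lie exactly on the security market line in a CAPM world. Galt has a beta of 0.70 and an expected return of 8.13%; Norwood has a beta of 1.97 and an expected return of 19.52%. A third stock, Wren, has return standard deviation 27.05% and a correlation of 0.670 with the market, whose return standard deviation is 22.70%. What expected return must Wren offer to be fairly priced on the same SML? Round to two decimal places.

9.01%

MRP = (19.52% − 8.13%) / (1.97 − 0.70) = 8.9685%
R_f = 8.13% − 0.70 × 8.9685% = 1.8521%
β_Wren = ρ·σ_i/σ_m = 0.670 × 27.05 / 22.70 = 0.7984
E(R_Wren) = R_f + β × MRP = 1.8521% + 0.7984 × 8.9685% = 9.01%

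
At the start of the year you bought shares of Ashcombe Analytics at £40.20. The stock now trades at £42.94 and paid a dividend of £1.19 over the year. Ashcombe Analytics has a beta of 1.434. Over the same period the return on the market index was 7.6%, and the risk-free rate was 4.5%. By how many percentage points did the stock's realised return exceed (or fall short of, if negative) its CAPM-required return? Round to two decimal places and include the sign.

Realised HPR = (P1 + D1 − P0) / P0 = (42.94 + 1.19 − 40.20) / 40.20 = 3.93 / 40.20 = 9.7761%
MRP = 7.6% − 4.5% = 3.10%
CAPM required = R_f + β·MRP = 4.5% + 1.434 × 3.1% = 8.9454%
α = realised − required = 9.7761% − 8.9454% = +0.83%

+0.83%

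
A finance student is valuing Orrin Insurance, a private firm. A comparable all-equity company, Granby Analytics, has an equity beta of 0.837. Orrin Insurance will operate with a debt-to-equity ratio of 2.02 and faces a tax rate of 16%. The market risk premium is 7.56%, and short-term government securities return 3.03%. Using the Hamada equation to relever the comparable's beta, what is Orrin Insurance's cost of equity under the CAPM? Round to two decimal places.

β_L = β_U × [1 + (1 − t)(D/E)] = 0.837 × [1 + (1 − 0.16) × 2.02]
    = 0.837 × [1 + 0.84 × 2.02] = 0.837 × 2.6968 = 2.2572
E(R) = R_f + β_L × MRP = 3.03% + 2.2572 × 7.56% = 20.09%

20.09%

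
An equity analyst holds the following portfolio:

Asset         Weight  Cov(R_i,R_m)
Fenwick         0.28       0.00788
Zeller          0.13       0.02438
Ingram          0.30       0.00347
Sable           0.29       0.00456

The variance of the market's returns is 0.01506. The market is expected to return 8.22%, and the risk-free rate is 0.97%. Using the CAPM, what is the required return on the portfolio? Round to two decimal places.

4.70%

β_Fenwick = 0.00788 / 0.01506 = 0.5232
β_Zeller = 0.02438 / 0.01506 = 1.6189
β_Ingram = 0.00347 / 0.01506 = 0.2304
β_Sable = 0.00456 / 0.01506 = 0.3028
β_P = Σ w_i β_i = 0.28×0.5232 + 0.13×1.6189 + 0.30×0.2304 + 0.29×0.3028 = 0.5139
MRP = 8.22% − 0.97% = 7.25%
E(R_P) = R_f + β_P × MRP = 0.97% + 0.5139 × 7.25% = 4.70%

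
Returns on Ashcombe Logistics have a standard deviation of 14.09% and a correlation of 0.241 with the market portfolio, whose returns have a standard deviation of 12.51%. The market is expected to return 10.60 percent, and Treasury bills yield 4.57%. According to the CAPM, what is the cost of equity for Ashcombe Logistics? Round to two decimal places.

6.21%

β = ρ × σ_i / σ_m = 0.241 × 14.09% / 12.51% = 0.2714
MRP = 10.60% − 4.57% = 6.03%
E(R) = 4.57% + 0.2714 × 6.03% = 6.21%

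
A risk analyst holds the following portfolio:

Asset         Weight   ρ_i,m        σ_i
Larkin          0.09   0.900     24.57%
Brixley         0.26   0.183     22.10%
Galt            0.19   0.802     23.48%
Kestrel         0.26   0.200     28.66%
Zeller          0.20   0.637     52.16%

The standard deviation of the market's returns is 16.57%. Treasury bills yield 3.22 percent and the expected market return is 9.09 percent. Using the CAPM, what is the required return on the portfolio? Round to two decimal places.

8.45%

β_Larkin = 0.900 × 24.57% / 16.57% = 1.3345
β_Brixley = 0.183 × 22.10% / 16.57% = 0.2441
β_Galt = 0.802 × 23.48% / 16.57% = 1.1364
β_Kestrel = 0.200 × 28.66% / 16.57% = 0.3459
β_Zeller = 0.637 × 52.16% / 16.57% = 2.0052
β_P = Σ w_i β_i = 0.09×1.3345 + 0.26×0.2441 + 0.19×1.1364 + 0.26×0.3459 + 0.20×2.0052 = 0.8905
MRP = 9.09% − 3.22% = 5.87%
E(R_P) = R_f + β_P × MRP = 3.22% + 0.8905 × 5.87% = 8.45%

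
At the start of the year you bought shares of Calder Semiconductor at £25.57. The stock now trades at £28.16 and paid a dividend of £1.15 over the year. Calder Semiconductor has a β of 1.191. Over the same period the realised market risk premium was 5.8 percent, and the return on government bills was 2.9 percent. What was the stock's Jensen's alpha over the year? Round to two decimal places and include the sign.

+4.82%

Realised HPR = (P1 + D1 − P0) / P0 = (28.16 + 1.15 − 25.57) / 25.57 = 3.74 / 25.57 = 14.6265%
CAPM required = R_f + β·MRP = 2.9% + 1.191 × 5.8% = 9.8078%
α = realised − required = 14.6265% − 9.8078% = +4.82%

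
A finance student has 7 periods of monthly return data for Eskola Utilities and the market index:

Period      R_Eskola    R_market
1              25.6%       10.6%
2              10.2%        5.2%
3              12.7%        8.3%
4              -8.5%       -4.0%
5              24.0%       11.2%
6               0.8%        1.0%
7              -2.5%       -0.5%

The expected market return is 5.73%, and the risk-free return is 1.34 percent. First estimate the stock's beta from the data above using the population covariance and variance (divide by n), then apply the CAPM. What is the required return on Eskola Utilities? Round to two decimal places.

Mean R_i = (25.6 + 10.2 + 12.7 − 8.5 + 24.0 + 0.8 − 2.5) / 7 = 8.9000%
Mean R_m = (10.6 + 5.2 + 8.3 − 4.0 + 11.2 + 1.0 − 0.5) / 7 = 4.5429%
Σ(R_i − R̄_i)(R_m − R̄_m) = 451.6400  ⇒  Cov = 451.6400 / 7 = 64.5200
Σ(R_m − R̄_m)² = 206.5171  ⇒  Var(R_m) = 206.5171 / 7 = 29.5024
β = Cov / Var(R_m) = 64.5200 / 29.5024 = 2.1869
MRP = 5.73% − 1.34% = 4.39%
E(R) = R_f + β × MRP = 1.34% + 2.1869 × 4.39% = 10.94%

10.94%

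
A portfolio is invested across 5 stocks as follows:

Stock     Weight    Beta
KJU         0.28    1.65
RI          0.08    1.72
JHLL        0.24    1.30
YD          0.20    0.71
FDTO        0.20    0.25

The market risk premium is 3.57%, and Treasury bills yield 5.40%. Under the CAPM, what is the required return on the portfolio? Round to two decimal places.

β_P = Σ w_i β_i = 0.28×1.65 + 0.08×1.72 + 0.24×1.30 + 0.20×0.71 + 0.20×0.25 = 1.1036
E(R_P) = R_f + β_P × MRP = 5.40% + 1.1036 × 3.57% = 9.34%

9.34%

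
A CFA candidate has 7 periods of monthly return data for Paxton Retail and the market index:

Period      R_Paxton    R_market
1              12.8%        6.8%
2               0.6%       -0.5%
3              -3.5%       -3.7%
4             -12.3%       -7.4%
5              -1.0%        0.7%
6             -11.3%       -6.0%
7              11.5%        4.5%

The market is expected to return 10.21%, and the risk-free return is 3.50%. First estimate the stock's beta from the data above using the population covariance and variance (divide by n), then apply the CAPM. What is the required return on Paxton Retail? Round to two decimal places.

15.82%

Mean R_i = (12.8 + 0.6 − 3.5 − 12.3 − 1.0 − 11.3 + 11.5) / 7 = -0.4571%
Mean R_m = (6.8 − 0.5 − 3.7 − 7.4 + 0.7 − 6.0 + 4.5) / 7 = -0.8000%
Σ(R_i − R̄_i)(R_m − R̄_m) = 307.0000  ⇒  Cov = 307.0000 / 7 = 43.8571
Σ(R_m − R̄_m)² = 167.2000  ⇒  Var(R_m) = 167.2000 / 7 = 23.8857
β = Cov / Var(R_m) = 43.8571 / 23.8857 = 1.8361
MRP = 10.21% − 3.50% = 6.71%
E(R) = R_f + β × MRP = 3.50% + 1.8361 × 6.71% = 15.82%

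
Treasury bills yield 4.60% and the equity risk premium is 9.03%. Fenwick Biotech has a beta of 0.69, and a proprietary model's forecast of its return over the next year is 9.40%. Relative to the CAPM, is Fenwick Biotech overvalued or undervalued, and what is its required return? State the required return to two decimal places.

Overvalued; required return 10.83%

Required return = R_f + β·MRP = 4.60% + 0.69 × 9.03% = 10.83%
Forecast 9.40% < required 10.83% → the stock plots below the SML → overvalued.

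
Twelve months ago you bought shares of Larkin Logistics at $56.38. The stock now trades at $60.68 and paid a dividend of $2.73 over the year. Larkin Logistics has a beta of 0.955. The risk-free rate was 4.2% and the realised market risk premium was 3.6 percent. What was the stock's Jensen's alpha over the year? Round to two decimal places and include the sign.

+4.83%

Realised HPR = (P1 + D1 − P0) / P0 = (60.68 + 2.73 − 56.38) / 56.38 = 7.03 / 56.38 = 12.4690%
CAPM required = R_f + β·MRP = 4.2% + 0.955 × 3.6% = 7.6380%
α = realised − required = 12.4690% − 7.6380% = +4.83%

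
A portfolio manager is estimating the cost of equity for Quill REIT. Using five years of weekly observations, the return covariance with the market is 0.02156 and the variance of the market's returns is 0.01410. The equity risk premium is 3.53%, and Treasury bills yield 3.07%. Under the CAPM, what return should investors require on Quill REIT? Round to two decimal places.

β = Cov(R_i, R_m) / Var(R_m) = 0.02156 / 0.01410 = 1.5291
E(R) = R_f + β × MRP = 3.07% + 1.5291 × 3.53% = 8.47%

8.47%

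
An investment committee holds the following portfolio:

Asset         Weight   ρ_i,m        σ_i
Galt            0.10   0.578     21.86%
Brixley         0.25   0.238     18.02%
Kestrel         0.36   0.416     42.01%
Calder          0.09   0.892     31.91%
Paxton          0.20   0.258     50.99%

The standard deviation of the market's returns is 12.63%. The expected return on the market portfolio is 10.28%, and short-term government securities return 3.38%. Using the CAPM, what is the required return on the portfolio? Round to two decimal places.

10.93%

β_Galt = 0.578 × 21.86% / 12.63% = 1.0004
β_Brixley = 0.238 × 18.02% / 12.63% = 0.3396
β_Kestrel = 0.416 × 42.01% / 12.63% = 1.3837
β_Calder = 0.892 × 31.91% / 12.63% = 2.2537
β_Paxton = 0.258 × 50.99% / 12.63% = 1.0416
β_P = Σ w_i β_i = 0.10×1.0004 + 0.25×0.3396 + 0.36×1.3837 + 0.09×2.2537 + 0.20×1.0416 = 1.0942
MRP = 10.28% − 3.38% = 6.90%
E(R_P) = R_f + β_P × MRP = 3.38% + 1.0942 × 6.90% = 10.93%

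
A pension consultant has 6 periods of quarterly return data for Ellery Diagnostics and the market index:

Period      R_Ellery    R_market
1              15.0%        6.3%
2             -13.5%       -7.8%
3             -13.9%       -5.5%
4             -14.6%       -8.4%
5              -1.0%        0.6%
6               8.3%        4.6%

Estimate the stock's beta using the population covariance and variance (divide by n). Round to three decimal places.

1.961

Mean R_i = (15.0 − 13.5 − 13.9 − 14.6 − 1.0 + 8.3) / 6 = -3.2833%
Mean R_m = (6.3 − 7.8 − 5.5 − 8.4 + 0.6 + 4.6) / 6 = -1.7000%
Σ(R_i − R̄_i)(R_m − R̄_m) = 402.9800  ⇒  Cov = 402.9800 / 6 = 67.1633
Σ(R_m − R̄_m)² = 205.5200  ⇒  Var(R_m) = 205.5200 / 6 = 34.2533
β = Cov / Var(R_m) = 67.1633 / 34.2533 = 1.9608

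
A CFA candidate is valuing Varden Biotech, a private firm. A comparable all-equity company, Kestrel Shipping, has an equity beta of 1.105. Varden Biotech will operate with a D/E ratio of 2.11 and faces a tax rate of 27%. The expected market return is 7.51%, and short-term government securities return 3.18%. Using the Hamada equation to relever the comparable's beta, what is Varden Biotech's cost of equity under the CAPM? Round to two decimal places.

β_L = β_U × [1 + (1 − t)(D/E)] = 1.105 × [1 + (1 − 0.27) × 2.11]
    = 1.105 × [1 + 0.73 × 2.11] = 1.105 × 2.5403 = 2.8070
MRP = 7.51% − 3.18% = 4.33%
E(R) = R_f + β_L × MRP = 3.18% + 2.8070 × 4.33% = 15.33%

15.33%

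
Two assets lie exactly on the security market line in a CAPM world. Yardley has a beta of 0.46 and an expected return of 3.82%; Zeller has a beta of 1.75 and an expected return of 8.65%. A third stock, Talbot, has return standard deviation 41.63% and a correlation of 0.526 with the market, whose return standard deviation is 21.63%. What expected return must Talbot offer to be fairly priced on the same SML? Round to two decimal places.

5.89%

MRP = (8.65% − 3.82%) / (1.75 − 0.46) = 3.7442%
R_f = 3.82% − 0.46 × 3.7442% = 2.0977%
β_Talbot = ρ·σ_i/σ_m = 0.526 × 41.63 / 21.63 = 1.0124
E(R_Talbot) = R_f + β × MRP = 2.0977% + 1.0124 × 3.7442% = 5.89%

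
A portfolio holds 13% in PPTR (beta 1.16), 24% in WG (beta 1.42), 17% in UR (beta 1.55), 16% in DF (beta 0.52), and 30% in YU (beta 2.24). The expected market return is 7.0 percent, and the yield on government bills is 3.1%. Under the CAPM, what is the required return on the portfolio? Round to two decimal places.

8.99%

β_P = Σ w_i β_i = 0.13×1.16 + 0.24×1.42 + 0.17×1.55 + 0.16×0.52 + 0.30×2.24 = 1.5103
MRP = 7.0% − 3.1% = 3.90%
E(R_P) = R_f + β_P × MRP = 3.1% + 1.5103 × 3.9% = 8.99%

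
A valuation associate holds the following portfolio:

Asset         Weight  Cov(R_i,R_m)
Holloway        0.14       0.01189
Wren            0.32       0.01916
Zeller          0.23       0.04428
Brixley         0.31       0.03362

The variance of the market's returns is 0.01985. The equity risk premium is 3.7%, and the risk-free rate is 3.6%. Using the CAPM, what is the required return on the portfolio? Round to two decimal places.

8.89%

β_Holloway = 0.01189 / 0.01985 = 0.5990
β_Wren = 0.01916 / 0.01985 = 0.9652
β_Zeller = 0.04428 / 0.01985 = 2.2307
β_Brixley = 0.03362 / 0.01985 = 1.6937
β_P = Σ w_i β_i = 0.14×0.5990 + 0.32×0.9652 + 0.23×2.2307 + 0.31×1.6937 = 1.4308
E(R_P) = R_f + β_P × MRP = 3.6% + 1.4308 × 3.7% = 8.89%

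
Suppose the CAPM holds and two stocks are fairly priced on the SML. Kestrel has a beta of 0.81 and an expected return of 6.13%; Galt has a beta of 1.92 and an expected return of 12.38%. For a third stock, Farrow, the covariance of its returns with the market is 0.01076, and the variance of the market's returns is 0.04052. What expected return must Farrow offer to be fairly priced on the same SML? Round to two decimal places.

3.06%

MRP = (12.38% − 6.13%) / (1.92 − 0.81) = 5.6306%
R_f = 6.13% − 0.81 × 5.6306% = 1.5692%
β_Farrow = Cov / Var(R_m) = 0.01076 / 0.04052 = 0.2655
E(R_Farrow) = R_f + β × MRP = 1.5692% + 0.2655 × 5.6306% = 3.06%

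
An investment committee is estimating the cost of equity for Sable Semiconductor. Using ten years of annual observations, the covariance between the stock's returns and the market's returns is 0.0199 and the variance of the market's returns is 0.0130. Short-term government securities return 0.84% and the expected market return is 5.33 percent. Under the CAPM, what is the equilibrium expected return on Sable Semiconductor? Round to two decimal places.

7.71%

β = Cov(R_i, R_m) / Var(R_m) = 0.0199 / 0.0130 = 1.5308
MRP = 5.33% − 0.84% = 4.49%
E(R) = R_f + β × MRP = 0.84% + 1.5308 × 4.49% = 7.71%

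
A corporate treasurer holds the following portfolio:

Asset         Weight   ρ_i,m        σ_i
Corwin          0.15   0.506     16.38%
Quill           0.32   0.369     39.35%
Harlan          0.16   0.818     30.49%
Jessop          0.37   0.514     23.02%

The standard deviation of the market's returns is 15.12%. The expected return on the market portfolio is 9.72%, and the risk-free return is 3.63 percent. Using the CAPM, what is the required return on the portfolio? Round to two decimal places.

β_Corwin = 0.506 × 16.38% / 15.12% = 0.5482
β_Quill = 0.369 × 39.35% / 15.12% = 0.9603
β_Harlan = 0.818 × 30.49% / 15.12% = 1.6495
β_Jessop = 0.514 × 23.02% / 15.12% = 0.7826
β_P = Σ w_i β_i = 0.15×0.5482 + 0.32×0.9603 + 0.16×1.6495 + 0.37×0.7826 = 0.9430
MRP = 9.72% − 3.63% = 6.09%
E(R_P) = R_f + β_P × MRP = 3.63% + 0.9430 × 6.09% = 9.37%

9.37%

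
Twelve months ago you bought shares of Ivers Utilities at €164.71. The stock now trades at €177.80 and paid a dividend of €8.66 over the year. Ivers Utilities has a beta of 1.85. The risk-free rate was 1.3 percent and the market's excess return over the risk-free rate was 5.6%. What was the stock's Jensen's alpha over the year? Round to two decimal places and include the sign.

+1.55%

Realised HPR = (P1 + D1 − P0) / P0 = (177.80 + 8.66 − 164.71) / 164.71 = 21.75 / 164.71 = 13.2050%
CAPM required = R_f + β·MRP = 1.3% + 1.85 × 5.6% = 11.6600%
α = realised − required = 13.2050% − 11.6600% = +1.55%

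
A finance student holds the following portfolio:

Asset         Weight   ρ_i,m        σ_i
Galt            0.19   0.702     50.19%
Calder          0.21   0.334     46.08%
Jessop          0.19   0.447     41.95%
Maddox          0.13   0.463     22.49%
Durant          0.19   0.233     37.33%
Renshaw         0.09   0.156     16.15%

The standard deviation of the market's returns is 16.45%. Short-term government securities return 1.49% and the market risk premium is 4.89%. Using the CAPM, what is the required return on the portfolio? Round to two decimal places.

6.46%

β_Galt = 0.702 × 50.19% / 16.45% = 2.1418
β_Calder = 0.334 × 46.08% / 16.45% = 0.9356
β_Jessop = 0.447 × 41.95% / 16.45% = 1.1399
β_Maddox = 0.463 × 22.49% / 16.45% = 0.6330
β_Durant = 0.233 × 37.33% / 16.45% = 0.5287
β_Renshaw = 0.156 × 16.15% / 16.45% = 0.1532
β_P = Σ w_i β_i = 0.19×2.1418 + 0.21×0.9356 + 0.19×1.1399 + 0.13×0.6330 + 0.19×0.5287 + 0.09×0.1532 = 1.0165
E(R_P) = R_f + β_P × MRP = 1.49% + 1.0165 × 4.89% = 6.46%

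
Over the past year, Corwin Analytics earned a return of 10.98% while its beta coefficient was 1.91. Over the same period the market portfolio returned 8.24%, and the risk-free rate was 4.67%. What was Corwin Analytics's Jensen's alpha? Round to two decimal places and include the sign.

-0.51%

Market excess return = 8.24% − 4.67% = 3.57%
CAPM benchmark = R_f + β(R_m − R_f) = 4.67% + 1.91 × 3.57% = 11.4887%
α = actual − benchmark = 10.98% − 11.4887% = -0.51%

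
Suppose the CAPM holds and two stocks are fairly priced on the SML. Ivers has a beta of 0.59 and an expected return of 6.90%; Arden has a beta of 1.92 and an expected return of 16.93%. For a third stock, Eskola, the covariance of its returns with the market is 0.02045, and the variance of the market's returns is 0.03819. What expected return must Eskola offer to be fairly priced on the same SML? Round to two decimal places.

6.49%

MRP = (16.93% − 6.90%) / (1.92 − 0.59) = 7.5414%
R_f = 6.90% − 0.59 × 7.5414% = 2.4506%
β_Eskola = Cov / Var(R_m) = 0.02045 / 0.03819 = 0.5355
E(R_Eskola) = R_f + β × MRP = 2.4506% + 0.5355 × 7.5414% = 6.49%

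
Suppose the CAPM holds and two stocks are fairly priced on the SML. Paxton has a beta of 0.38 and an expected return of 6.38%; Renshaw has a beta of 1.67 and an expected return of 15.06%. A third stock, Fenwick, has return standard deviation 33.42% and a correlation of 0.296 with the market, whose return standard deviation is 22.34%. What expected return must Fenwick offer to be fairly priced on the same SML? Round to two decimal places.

MRP = (15.06% − 6.38%) / (1.67 − 0.38) = 6.7287%
R_f = 6.38% − 0.38 × 6.7287% = 3.8231%
β_Fenwick = ρ·σ_i/σ_m = 0.296 × 33.42 / 22.34 = 0.4428
E(R_Fenwick) = R_f + β × MRP = 3.8231% + 0.4428 × 6.7287% = 6.80%

6.80%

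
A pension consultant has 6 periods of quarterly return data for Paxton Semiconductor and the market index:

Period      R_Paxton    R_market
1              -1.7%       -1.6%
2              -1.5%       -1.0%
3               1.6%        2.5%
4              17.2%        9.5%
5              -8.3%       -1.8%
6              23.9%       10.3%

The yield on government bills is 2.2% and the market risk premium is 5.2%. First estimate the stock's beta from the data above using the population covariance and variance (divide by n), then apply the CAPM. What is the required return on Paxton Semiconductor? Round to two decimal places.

Mean R_i = (-1.7 − 1.5 + 1.6 + 17.2 − 8.3 + 23.9) / 6 = 5.2000%
Mean R_m = (-1.6 − 1.0 + 2.5 + 9.5 − 1.8 + 10.3) / 6 = 2.9833%
Σ(R_i − R̄_i)(R_m − R̄_m) = 339.6500  ⇒  Cov = 339.6500 / 6 = 56.6083
Σ(R_m − R̄_m)² = 155.9883  ⇒  Var(R_m) = 155.9883 / 6 = 25.9981
β = Cov / Var(R_m) = 56.6083 / 25.9981 = 2.1774
E(R) = R_f + β × MRP = 2.2% + 2.1774 × 5.2% = 13.52%

13.52%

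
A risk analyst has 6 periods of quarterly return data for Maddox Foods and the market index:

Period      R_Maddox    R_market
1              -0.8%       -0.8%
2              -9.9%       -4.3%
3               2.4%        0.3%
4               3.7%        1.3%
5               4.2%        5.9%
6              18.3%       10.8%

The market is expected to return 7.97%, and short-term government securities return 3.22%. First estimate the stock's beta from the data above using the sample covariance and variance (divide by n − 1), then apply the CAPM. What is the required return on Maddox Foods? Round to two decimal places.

10.90%

Mean R_i = (-0.8 − 9.9 + 2.4 + 3.7 + 4.2 + 18.3) / 6 = 2.9833%
Mean R_m = (-0.8 − 4.3 + 0.3 + 1.3 + 5.9 + 10.8) / 6 = 2.2000%
Σ(R_i − R̄_i)(R_m − R̄_m) = 231.7800  ⇒  Cov = 231.7800 / 5 = 46.3560
Σ(R_m − R̄_m)² = 143.3200  ⇒  Var(R_m) = 143.3200 / 5 = 28.6640
β = Cov / Var(R_m) = 46.3560 / 28.6640 = 1.6172
MRP = 7.97% − 3.22% = 4.75%
E(R) = R_f + β × MRP = 3.22% + 1.6172 × 4.75% = 10.90%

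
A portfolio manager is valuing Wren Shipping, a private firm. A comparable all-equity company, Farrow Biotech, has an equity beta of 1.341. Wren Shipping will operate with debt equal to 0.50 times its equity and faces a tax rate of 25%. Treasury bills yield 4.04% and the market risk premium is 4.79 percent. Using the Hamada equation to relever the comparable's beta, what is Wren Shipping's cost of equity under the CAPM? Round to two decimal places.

β_L = β_U × [1 + (1 − t)(D/E)] = 1.341 × [1 + (1 − 0.25) × 0.50]
    = 1.341 × [1 + 0.75 × 0.50] = 1.341 × 1.3750 = 1.8439
E(R) = R_f + β_L × MRP = 4.04% + 1.8439 × 4.79% = 12.87%

12.87%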